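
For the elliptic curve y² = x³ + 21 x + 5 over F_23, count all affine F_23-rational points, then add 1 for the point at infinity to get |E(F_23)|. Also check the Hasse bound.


Affine points = {(1, 2), (1, 21), (2, 3), (2, 20), (3, 7), (3, 16), (6, 5), (6, 18), (7, 9), (7, 14), (8, 8), (8, 15), (9, 7), (9, 16), (11, 7), (11, 16), (17, 10), (17, 13), (19, 8), (19, 15), (21, 1), (21, 22), (22, 11), (22, 12)}; affine count = 24; |E(F_23)| = 25.

Discriminant check: Δ ∝ 4a³ + 27b² = 4·21³ + 27·5² = 4·9261 + 27·25 ≡ 22 (mod 23). Nonzero ⇒ E is nonsingular.
For each x ∈ F_23, compute rhs = x³ + 21·x + 5 mod 23, then count y ∈ F_23 with y² ≡ rhs.
  x = 0: rhs = 5, matching y values: none (0 points).
  x = 1: rhs = 4, matching y values: 2, 21 (2 points).
  x = 2: rhs = 9, matching y values: 3, 20 (2 points).
  x = 3: rhs = 3, matching y values: 7, 16 (2 points).
  x = 4: rhs = 15, matching y values: none (0 points).
  x = 5: rhs = 5, matching y values: none (0 points).
  x = 6: rhs = 2, matching y values: 5, 18 (2 points).
  x = 7: rhs = 12, matching y values: 9, 14 (2 points).
  x = 8: rhs = 18, matching y values: 8, 15 (2 points).
  x = 9: rhs = 3, matching y values: 7, 16 (2 points).
  x = 10: rhs = 19, matching y values: none (0 points).
  x = 11: rhs = 3, matching y values: 7, 16 (2 points).
  x = 12: rhs = 7, matching y values: none (0 points).
  x = 13: rhs = 14, matching y values: none (0 points).
  x = 14: rhs = 7, matching y values: none (0 points).
  x = 15: rhs = 15, matching y values: none (0 points).
  x = 16: rhs = 21, matching y values: none (0 points).
  x = 17: rhs = 8, matching y values: 10, 13 (2 points).
  x = 18: rhs = 5, matching y values: none (0 points).
  x = 19: rhs = 18, matching y values: 8, 15 (2 points).
  x = 20: rhs = 7, matching y values: none (0 points).
  x = 21: rhs = 1, matching y values: 1, 22 (2 points).
  x = 22: rhs = 6, matching y values: 11, 12 (2 points).
Total affine count: 24.
Full point count |E(F_23)| = 24 + 1 = 25.
Hasse bound: |25 − (23+1)| = |1| = 1 ≤ 2√23 ≈ 9.5917 ✓.


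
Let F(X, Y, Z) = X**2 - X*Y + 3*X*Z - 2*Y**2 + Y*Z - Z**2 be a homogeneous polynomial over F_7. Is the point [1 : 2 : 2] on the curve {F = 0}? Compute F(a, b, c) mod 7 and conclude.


F(1,2,2) ≡ 4 (mod 7); P is NOT on the curve.

Evaluate F(1, 2, 2) term-by-term (mod 7).
  X**2 ↦ 1·1·1·1 = 1
  -X*Y ↦ -1·1·2·1 = -2
  3*X*Z ↦ 3·1·1·2 = 6
  -2*Y**2 ↦ -2·1·4·1 = -8
  Y*Z ↦ 1·1·2·2 = 4
  -Z**2 ↦ -1·1·1·4 = -4
Sum: F(1, 2, 2) = (1) + (-2) + (6) + (-8) + (4) + (-4) = -3.
Reducing mod 7: -3 ≡ 4 (mod 7).
Since F(a, b, c) ≡ 4 ≠ 0 (mod 7), P does NOT lie on the curve.


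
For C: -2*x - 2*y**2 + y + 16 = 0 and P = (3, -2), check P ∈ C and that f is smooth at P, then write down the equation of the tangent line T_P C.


Tangent line at P: -2*x + 9*y + 24 = 0.

Step 1: f(3, -2) = 0, so P lies on C.
Step 2: partial derivatives
  f_x(x, y) = -2, f_y(x, y) = 1 - 4*y.
  f_x(P) = -2, f_y(P) = 9 (gradient nonzero, so P is smooth).
Step 3: tangent line at P: -2·(x − 3) + 9·(y − -2) = 0.
Expanding: -2*x + 9*y + 24 = 0.


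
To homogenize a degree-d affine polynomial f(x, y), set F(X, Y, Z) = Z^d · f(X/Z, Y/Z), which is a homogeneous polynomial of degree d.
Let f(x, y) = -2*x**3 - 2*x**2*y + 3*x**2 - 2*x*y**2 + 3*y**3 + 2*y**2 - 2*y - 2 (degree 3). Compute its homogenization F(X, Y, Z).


F(X, Y, Z) = -2*X**3 - 2*X**2*Y + 3*X**2*Z - 2*X*Y**2 + 3*Y**3 + 2*Y**2*Z - 2*Y*Z**2 - 2*Z**3

deg(f) = 3.
Substitute x = X/Z, y = Y/Z into f, then multiply by Z^3.
  monomial -2·x^3·y^0 ↦ -2·X^3·Y^0·Z^0.
  monomial -2·x^2·y^1 ↦ -2·X^2·Y^1·Z^0.
  monomial 3·x^2·y^0 ↦ 3·X^2·Y^0·Z^1.
  monomial -2·x^1·y^2 ↦ -2·X^1·Y^2·Z^0.
  monomial 3·x^0·y^3 ↦ 3·X^0·Y^3·Z^0.
  monomial 2·x^0·y^2 ↦ 2·X^0·Y^2·Z^1.
  monomial -2·x^0·y^1 ↦ -2·X^0·Y^1·Z^2.
  monomial -2·x^0·y^0 ↦ -2·X^0·Y^0·Z^3.
Collecting: F(X, Y, Z) = -2*X**3 - 2*X**2*Y + 3*X**2*Z - 2*X*Y**2 + 3*Y**3 + 2*Y**2*Z - 2*Y*Z**2 - 2*Z**3.


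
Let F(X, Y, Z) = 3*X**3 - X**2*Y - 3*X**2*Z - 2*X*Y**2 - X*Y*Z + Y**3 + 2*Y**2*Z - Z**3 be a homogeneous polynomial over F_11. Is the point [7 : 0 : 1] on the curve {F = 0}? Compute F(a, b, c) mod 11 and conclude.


F(7,0,1) ≡ 1 (mod 11); P is NOT on the curve.

Evaluate F(7, 0, 1) term-by-term (mod 11).
  3*X**3 ↦ 3·343·1·1 = 1029
  -X**2*Y ↦ -1·49·0·1 = 0
  -3*X**2*Z ↦ -3·49·1·1 = -147
  -2*X*Y**2 ↦ -2·7·0·1 = 0
  -X*Y*Z ↦ -1·7·0·1 = 0
  Y**3 ↦ 1·1·0·1 = 0
  2*Y**2*Z ↦ 2·1·0·1 = 0
  -Z**3 ↦ -1·1·1·1 = -1
Sum: F(7, 0, 1) = (1029) + (0) + (-147) + (0) + (0) + (0) + (0) + (-1) = 881.
Reducing mod 11: 881 ≡ 1 (mod 11).
Since F(a, b, c) ≡ 1 ≠ 0 (mod 11), P does NOT lie on the curve.


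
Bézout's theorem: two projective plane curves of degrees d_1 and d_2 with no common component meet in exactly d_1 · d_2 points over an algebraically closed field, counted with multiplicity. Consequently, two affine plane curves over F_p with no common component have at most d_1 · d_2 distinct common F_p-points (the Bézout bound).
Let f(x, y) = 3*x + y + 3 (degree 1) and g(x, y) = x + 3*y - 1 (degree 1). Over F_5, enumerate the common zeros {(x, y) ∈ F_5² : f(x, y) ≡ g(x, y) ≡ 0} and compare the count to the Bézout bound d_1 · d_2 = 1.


Common zeros: {(0, 2)}; count = 1; Bézout bound = 1.

deg(f) = 1, deg(g) = 1, so Bézout bound = 1.
Scan x ∈ F_5. For each x, list the y ∈ F_5 with f(x, y) ≡ 0 and those with g(x, y) ≡ 0 (mod 5); the common zeros in that column are the intersection.
  x = 0: f ≡ 0 at y ∈ {2}; g ≡ 0 at y ∈ {2}; common: {2}.
  x = 1: f ≡ 0 at y ∈ {4}; g ≡ 0 at y ∈ {0}; common: ∅.
  x = 2: f ≡ 0 at y ∈ {1}; g ≡ 0 at y ∈ {3}; common: ∅.
  x = 3: f ≡ 0 at y ∈ {3}; g ≡ 0 at y ∈ {1}; common: ∅.
  x = 4: f ≡ 0 at y ∈ {0}; g ≡ 0 at y ∈ {4}; common: ∅.
Collecting: common zeros = {(0, 2)}, so the count is 1.
Comparison with the Bézout bound: 1 ≤ 1 = deg(f)·deg(g), as expected for curves with no common component (the bound is attained).


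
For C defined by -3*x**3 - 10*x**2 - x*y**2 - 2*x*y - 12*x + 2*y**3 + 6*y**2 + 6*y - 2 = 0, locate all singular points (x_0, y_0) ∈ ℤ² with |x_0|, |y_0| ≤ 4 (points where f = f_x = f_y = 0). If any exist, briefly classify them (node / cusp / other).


Singular points: {(-1, -1)}; classification: node.

Compute partial derivatives:
  f_x = -9*x**2 - 20*x - y**2 - 2*y - 12.
  f_y = -2*x*y - 2*x + 6*y**2 + 12*y + 6.
Scan x_0 ∈ {−4, ..., 4}. For each x_0, f_y(x_0, y) is a polynomial in y; find its integer roots y ∈ {−4, ..., 4}, then test f_x and f at those candidates.
  x = -4: f_y(-4, y) = 6*y**2 + 20*y + 14; vanishes at y ∈ {-1}. (-4, -1): f_x = -75 ≠ 0.
  x = -3: f_y(-3, y) = 6*y**2 + 18*y + 12; vanishes at y ∈ {-2, -1}. (-3, -2): f_x = -33 ≠ 0; (-3, -1): f_x = -32 ≠ 0.
  x = -2: f_y(-2, y) = 6*y**2 + 16*y + 10; vanishes at y ∈ {-1}. (-2, -1): f_x = -7 ≠ 0.
  x = -1: f_y(-1, y) = 6*y**2 + 14*y + 8; vanishes at y ∈ {-1}. (-1, -1): f_x = 0, f = 0 — SINGULAR.
  x = 0: f_y(0, y) = 6*y**2 + 12*y + 6; vanishes at y ∈ {-1}. (0, -1): f_x = -11 ≠ 0.
  x = 1: f_y(1, y) = 6*y**2 + 10*y + 4; vanishes at y ∈ {-1}. (1, -1): f_x = -40 ≠ 0.
  x = 2: f_y(2, y) = 6*y**2 + 8*y + 2; vanishes at y ∈ {-1}. (2, -1): f_x = -87 ≠ 0.
  x = 3: f_y(3, y) = 6*y**2 + 6*y; vanishes at y ∈ {-1, 0}. (3, -1): f_x = -152 ≠ 0; (3, 0): f_x = -153 ≠ 0.
  x = 4: f_y(4, y) = 6*y**2 + 4*y - 2; vanishes at y ∈ {-1}. (4, -1): f_x = -235 ≠ 0.
Only singular point on the grid: (-1, -1).
Classify: substitute x = -1 + u, y = -1 + v and expand: f = -3*u**3 - u**2 - u*v**2 + 2*v**3 + v**2.
No constant or linear terms (consistent with a singular point). Quadratic part: -u**2 + v**2. Cubic part: -3*u**3 - u*v**2 + 2*v**3.
The quadratic part v**2 - u**2 = (v − u)(v + u) splits into two distinct linear factors, so there are two distinct tangent lines y − -1 = ±(x − -1) — this is a node (ordinary double point).
Classification: node.


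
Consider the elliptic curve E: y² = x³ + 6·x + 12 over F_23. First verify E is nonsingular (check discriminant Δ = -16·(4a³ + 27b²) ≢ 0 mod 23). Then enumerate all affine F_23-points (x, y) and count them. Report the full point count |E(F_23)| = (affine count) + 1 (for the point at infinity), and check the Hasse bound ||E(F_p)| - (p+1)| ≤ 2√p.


Affine points = {(0, 9), (0, 14), (2, 3), (2, 20), (4, 10), (4, 13), (5, 11), (5, 12), (7, 11), (7, 12), (9, 6), (9, 17), (11, 11), (11, 12), (12, 8), (12, 15), (15, 2), (15, 21), (16, 8), (16, 15), (17, 6), (17, 17), (18, 8), (18, 15), (19, 4), (19, 19), (20, 6), (20, 17)}; affine count = 28; |E(F_23)| = 29.

Discriminant check: Δ ∝ 4a³ + 27b² = 4·6³ + 27·12² = 4·216 + 27·144 ≡ 14 (mod 23). Nonzero ⇒ E is nonsingular.
For each x ∈ F_23, compute rhs = x³ + 6·x + 12 mod 23, then count y ∈ F_23 with y² ≡ rhs.
  x = 0: rhs = 12, matching y values: 9, 14 (2 points).
  x = 1: rhs = 19, matching y values: none (0 points).
  x = 2: rhs = 9, matching y values: 3, 20 (2 points).
  x = 3: rhs = 11, matching y values: none (0 points).
  x = 4: rhs = 8, matching y values: 10, 13 (2 points).
  x = 5: rhs = 6, matching y values: 11, 12 (2 points).
  x = 6: rhs = 11, matching y values: none (0 points).
  x = 7: rhs = 6, matching y values: 11, 12 (2 points).
  x = 8: rhs = 20, matching y values: none (0 points).
  x = 9: rhs = 13, matching y values: 6, 17 (2 points).
  x = 10: rhs = 14, matching y values: none (0 points).
  x = 11: rhs = 6, matching y values: 11, 12 (2 points).
  x = 12: rhs = 18, matching y values: 8, 15 (2 points).
  x = 13: rhs = 10, matching y values: none (0 points).
  x = 14: rhs = 11, matching y values: none (0 points).
  x = 15: rhs = 4, matching y values: 2, 21 (2 points).
  x = 16: rhs = 18, matching y values: 8, 15 (2 points).
  x = 17: rhs = 13, matching y values: 6, 17 (2 points).
  x = 18: rhs = 18, matching y values: 8, 15 (2 points).
  x = 19: rhs = 16, matching y values: 4, 19 (2 points).
  x = 20: rhs = 13, matching y values: 6, 17 (2 points).
  x = 21: rhs = 15, matching y values: none (0 points).
  x = 22: rhs = 5, matching y values: none (0 points).
Total affine count: 28.
Full point count |E(F_23)| = 28 + 1 = 29.
Hasse bound: |29 − (23+1)| = |5| = 5 ≤ 2√23 ≈ 9.5917 ✓.


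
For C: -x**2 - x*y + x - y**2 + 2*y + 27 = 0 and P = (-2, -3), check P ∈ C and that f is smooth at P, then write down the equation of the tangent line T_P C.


Tangent line at P: 8*x + 10*y + 46 = 0.

Step 1: f(-2, -3) = 0, so P lies on C.
Step 2: partial derivatives
  f_x(x, y) = -2*x - y + 1, f_y(x, y) = -x - 2*y + 2.
  f_x(P) = 8, f_y(P) = 10 (gradient nonzero, so P is smooth).
Step 3: tangent line at P: 8·(x − -2) + 10·(y − -3) = 0.
Expanding: 8*x + 10*y + 46 = 0.


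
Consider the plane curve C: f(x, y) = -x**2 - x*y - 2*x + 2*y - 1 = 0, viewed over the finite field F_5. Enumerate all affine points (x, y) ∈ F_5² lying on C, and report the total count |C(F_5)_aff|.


Affine F_5-points: {(0, 3), (1, 4), (3, 4), (4, 0)}; count = 4.

For each of the 25 pairs (x, y) ∈ F_5², evaluate f(x, y) mod 5. Record the zeros.
  x = 0: [0↦4, 1↦1, 2↦3, 3↦0, 4↦2]  zeros at y ∈ {3}
  x = 1: [0↦1, 1↦2, 2↦3, 3↦4, 4↦0]  zeros at y ∈ {4}
  x = 2: [0↦1, 1↦1, 2↦1, 3↦1, 4↦1]  zeros at y ∈ ∅
  x = 3: [0↦4, 1↦3, 2↦2, 3↦1, 4↦0]  zeros at y ∈ {4}
  x = 4: [0↦0, 1↦3, 2↦1, 3↦4, 4↦2]  zeros at y ∈ {0}
Collecting zeros: affine points = {(0, 3), (1, 4), (3, 4), (4, 0)}.
Total count |C(F_5)_aff| = 4.


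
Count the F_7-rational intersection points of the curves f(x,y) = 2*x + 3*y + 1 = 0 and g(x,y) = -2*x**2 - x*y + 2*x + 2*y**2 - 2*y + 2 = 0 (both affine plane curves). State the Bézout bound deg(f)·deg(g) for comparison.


Common zeros: {(1, 6), (4, 4)}; count = 2; Bézout bound = 2.

deg(f) = 1, deg(g) = 2, so Bézout bound = 2.
Scan x ∈ F_7. For each x, list the y ∈ F_7 with f(x, y) ≡ 0 and those with g(x, y) ≡ 0 (mod 7); the common zeros in that column are the intersection.
  x = 0: f ≡ 0 at y ∈ {2}; g ≡ 0 at y ∈ {3, 5}; common: ∅.
  x = 1: f ≡ 0 at y ∈ {6}; g ≡ 0 at y ∈ {6}; common: {6}.
  x = 2: f ≡ 0 at y ∈ {3}; g ≡ 0 at y ∈ {4, 5}; common: ∅.
  x = 3: f ≡ 0 at y ∈ {0}; g ≡ 0 at y ∈ {3}; common: ∅.
  x = 4: f ≡ 0 at y ∈ {4}; g ≡ 0 at y ∈ {4, 6}; common: {4}.
  x = 5: f ≡ 0 at y ∈ {1}; g ≡ 0 at y ∈ ∅; common: ∅.
  x = 6: f ≡ 0 at y ∈ {5}; g ≡ 0 at y ∈ ∅; common: ∅.
Collecting: common zeros = {(1, 6), (4, 4)}, so the count is 2.
Comparison with the Bézout bound: 2 ≤ 2 = deg(f)·deg(g), as expected for curves with no common component (the bound is attained).


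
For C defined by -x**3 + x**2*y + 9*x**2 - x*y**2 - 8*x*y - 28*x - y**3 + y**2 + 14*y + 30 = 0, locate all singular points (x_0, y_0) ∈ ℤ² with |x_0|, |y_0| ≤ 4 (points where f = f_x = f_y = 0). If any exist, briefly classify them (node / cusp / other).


Singular points: {(3, -1)}; classification: node.

Compute partial derivatives:
  f_x = -3*x**2 + 2*x*y + 18*x - y**2 - 8*y - 28.
  f_y = x**2 - 2*x*y - 8*x - 3*y**2 + 2*y + 14.
Scan x_0 ∈ {−4, ..., 4}. For each x_0, f_y(x_0, y) is a polynomial in y; find its integer roots y ∈ {−4, ..., 4}, then test f_x and f at those candidates.
  x = -4: f_y(-4, y) = -3*y**2 + 10*y + 62; no integer root y with |y| ≤ 4.
  x = -3: f_y(-3, y) = -3*y**2 + 8*y + 47; no integer root y with |y| ≤ 4.
  x = -2: f_y(-2, y) = -3*y**2 + 6*y + 34; no integer root y with |y| ≤ 4.
  x = -1: f_y(-1, y) = -3*y**2 + 4*y + 23; no integer root y with |y| ≤ 4.
  x = 0: f_y(0, y) = -3*y**2 + 2*y + 14; no integer root y with |y| ≤ 4.
  x = 1: f_y(1, y) = 7 - 3*y**2; no integer root y with |y| ≤ 4.
  x = 2: f_y(2, y) = -3*y**2 - 2*y + 2; no integer root y with |y| ≤ 4.
  x = 3: f_y(3, y) = -3*y**2 - 4*y - 1; vanishes at y ∈ {-1}. (3, -1): f_x = 0, f = 0 — SINGULAR.
  x = 4: f_y(4, y) = -3*y**2 - 6*y - 2; no integer root y with |y| ≤ 4.
Only singular point on the grid: (3, -1).
Classify: substitute x = 3 + u, y = -1 + v and expand: f = -u**3 + u**2*v - u**2 - u*v**2 - v**3 + v**2.
No constant or linear terms (consistent with a singular point). Quadratic part: -u**2 + v**2. Cubic part: -u**3 + u**2*v - u*v**2 - v**3.
The quadratic part v**2 - u**2 = (v − u)(v + u) splits into two distinct linear factors, so there are two distinct tangent lines y − -1 = ±(x − 3) — this is a node (ordinary double point).
Classification: node.


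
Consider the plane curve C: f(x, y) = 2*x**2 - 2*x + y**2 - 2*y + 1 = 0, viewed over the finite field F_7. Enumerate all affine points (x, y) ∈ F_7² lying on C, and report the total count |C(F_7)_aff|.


Affine F_7-points: {(0, 1), (1, 1), (3, 4), (3, 5), (4, 3), (4, 6), (5, 4), (5, 5)}; count = 8.

For each of the 49 pairs (x, y) ∈ F_7², evaluate f(x, y) mod 7. Record the zeros.
  x = 0: [0↦1, 1↦0, 2↦1, 3↦4, 4↦2, 5↦2, 6↦4]  zeros at y ∈ {1}
  x = 1: [0↦1, 1↦0, 2↦1, 3↦4, 4↦2, 5↦2, 6↦4]  zeros at y ∈ {1}
  x = 2: [0↦5, 1↦4, 2↦5, 3↦1, 4↦6, 5↦6, 6↦1]  zeros at y ∈ ∅
  x = 3: [0↦6, 1↦5, 2↦6, 3↦2, 4↦0, 5↦0, 6↦2]  zeros at y ∈ {4, 5}
  x = 4: [0↦4, 1↦3, 2↦4, 3↦0, 4↦5, 5↦5, 6↦0]  zeros at y ∈ {3, 6}
  x = 5: [0↦6, 1↦5, 2↦6, 3↦2, 4↦0, 5↦0, 6↦2]  zeros at y ∈ {4, 5}
  x = 6: [0↦5, 1↦4, 2↦5, 3↦1, 4↦6, 5↦6, 6↦1]  zeros at y ∈ ∅
Collecting zeros: affine points = {(0, 1), (1, 1), (3, 4), (3, 5), (4, 3), (4, 6), (5, 4), (5, 5)}.
Total count |C(F_7)_aff| = 8.


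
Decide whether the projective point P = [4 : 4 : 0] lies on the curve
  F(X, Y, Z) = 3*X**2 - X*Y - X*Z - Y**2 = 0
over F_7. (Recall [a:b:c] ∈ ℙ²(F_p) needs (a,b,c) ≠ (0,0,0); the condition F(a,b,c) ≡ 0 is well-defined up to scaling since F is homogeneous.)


F(4,4,0) ≡ 2 (mod 7); P is NOT on the curve.

Evaluate F(4, 4, 0) term-by-term (mod 7).
  3*X**2 ↦ 3·16·1·1 = 48
  -X*Y ↦ -1·4·4·1 = -16
  -X*Z ↦ -1·4·1·0 = 0
  -Y**2 ↦ -1·1·16·1 = -16
Sum: F(4, 4, 0) = (48) + (-16) + (0) + (-16) = 16.
Reducing mod 7: 16 ≡ 2 (mod 7).
Since F(a, b, c) ≡ 2 ≠ 0 (mod 7), P does NOT lie on the curve.


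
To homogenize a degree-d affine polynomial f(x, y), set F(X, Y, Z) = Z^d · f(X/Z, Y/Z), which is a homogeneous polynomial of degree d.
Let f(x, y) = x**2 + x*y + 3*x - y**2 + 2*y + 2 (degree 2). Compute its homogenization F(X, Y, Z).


F(X, Y, Z) = X**2 + X*Y + 3*X*Z - Y**2 + 2*Y*Z + 2*Z**2

deg(f) = 2.
Substitute x = X/Z, y = Y/Z into f, then multiply by Z^2.
  monomial 1·x^2·y^0 ↦ 1·X^2·Y^0·Z^0.
  monomial 1·x^1·y^1 ↦ 1·X^1·Y^1·Z^0.
  monomial 3·x^1·y^0 ↦ 3·X^1·Y^0·Z^1.
  monomial -1·x^0·y^2 ↦ -1·X^0·Y^2·Z^0.
  monomial 2·x^0·y^1 ↦ 2·X^0·Y^1·Z^1.
  monomial 2·x^0·y^0 ↦ 2·X^0·Y^0·Z^2.
Collecting: F(X, Y, Z) = X**2 + X*Y + 3*X*Z - Y**2 + 2*Y*Z + 2*Z**2.


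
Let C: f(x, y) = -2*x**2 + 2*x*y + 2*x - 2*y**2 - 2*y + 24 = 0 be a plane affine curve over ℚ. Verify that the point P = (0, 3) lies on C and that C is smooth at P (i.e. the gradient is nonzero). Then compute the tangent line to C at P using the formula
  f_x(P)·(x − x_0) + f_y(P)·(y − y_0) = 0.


Tangent line at P: 8*x - 14*y + 42 = 0.

Step 1: f(0, 3) = 0, so P lies on C.
Step 2: partial derivatives
  f_x(x, y) = -4*x + 2*y + 2, f_y(x, y) = 2*x - 4*y - 2.
  f_x(P) = 8, f_y(P) = -14 (gradient nonzero, so P is smooth).
Step 3: tangent line at P: 8·(x − 0) + -14·(y − 3) = 0.
Expanding: 8*x - 14*y + 42 = 0.


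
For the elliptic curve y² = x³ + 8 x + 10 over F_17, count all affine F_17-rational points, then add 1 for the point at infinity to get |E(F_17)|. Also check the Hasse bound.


Affine points = {(1, 6), (1, 11), (2, 0), (4, 2), (4, 15), (6, 6), (6, 11), (7, 1), (7, 16), (8, 5), (8, 12), (10, 6), (10, 11), (11, 1), (11, 16), (12, 7), (12, 10), (13, 4), (13, 13), (16, 1), (16, 16)}; affine count = 21; |E(F_17)| = 22.

Discriminant check: Δ ∝ 4a³ + 27b² = 4·8³ + 27·10² = 4·512 + 27·100 ≡ 5 (mod 17). Nonzero ⇒ E is nonsingular.
For each x ∈ F_17, compute rhs = x³ + 8·x + 10 mod 17, then count y ∈ F_17 with y² ≡ rhs.
  x = 0: rhs = 10, matching y values: none (0 points).
  x = 1: rhs = 2, matching y values: 6, 11 (2 points).
  x = 2: rhs = 0, matching y values: 0 (1 points).
  x = 3: rhs = 10, matching y values: none (0 points).
  x = 4: rhs = 4, matching y values: 2, 15 (2 points).
  x = 5: rhs = 5, matching y values: none (0 points).
  x = 6: rhs = 2, matching y values: 6, 11 (2 points).
  x = 7: rhs = 1, matching y values: 1, 16 (2 points).
  x = 8: rhs = 8, matching y values: 5, 12 (2 points).
  x = 9: rhs = 12, matching y values: none (0 points).
  x = 10: rhs = 2, matching y values: 6, 11 (2 points).
  x = 11: rhs = 1, matching y values: 1, 16 (2 points).
  x = 12: rhs = 15, matching y values: 7, 10 (2 points).
  x = 13: rhs = 16, matching y values: 4, 13 (2 points).
  x = 14: rhs = 10, matching y values: none (0 points).
  x = 15: rhs = 3, matching y values: none (0 points).
  x = 16: rhs = 1, matching y values: 1, 16 (2 points).
Total affine count: 21.
Full point count |E(F_17)| = 21 + 1 = 22.
Hasse bound: |22 − (17+1)| = |4| = 4 ≤ 2√17 ≈ 8.2462 ✓.


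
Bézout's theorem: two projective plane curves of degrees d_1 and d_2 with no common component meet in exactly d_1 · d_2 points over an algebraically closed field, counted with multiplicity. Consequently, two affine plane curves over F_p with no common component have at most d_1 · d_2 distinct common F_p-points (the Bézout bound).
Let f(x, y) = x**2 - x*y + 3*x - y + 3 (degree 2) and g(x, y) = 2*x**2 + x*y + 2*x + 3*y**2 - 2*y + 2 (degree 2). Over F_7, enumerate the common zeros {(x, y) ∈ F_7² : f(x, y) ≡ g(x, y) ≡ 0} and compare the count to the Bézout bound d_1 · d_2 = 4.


Common zeros: ∅; count = 0; Bézout bound = 4.

deg(f) = 2, deg(g) = 2, so Bézout bound = 4.
Scan x ∈ F_7. For each x, list the y ∈ F_7 with f(x, y) ≡ 0 and those with g(x, y) ≡ 0 (mod 7); the common zeros in that column are the intersection.
  x = 0: f ≡ 0 at y ∈ {3}; g ≡ 0 at y ∈ {4, 6}; common: ∅.
  x = 1: f ≡ 0 at y ∈ {0}; g ≡ 0 at y ∈ ∅; common: ∅.
  x = 2: f ≡ 0 at y ∈ {2}; g ≡ 0 at y ∈ {0}; common: ∅.
  x = 3: f ≡ 0 at y ∈ {0}; g ≡ 0 at y ∈ {3, 6}; common: ∅.
  x = 4: f ≡ 0 at y ∈ {2}; g ≡ 0 at y ∈ {0, 4}; common: ∅.
  x = 5: f ≡ 0 at y ∈ {6}; g ≡ 0 at y ∈ {3}; common: ∅.
  x = 6: f ≡ 0 at y ∈ ∅; g ≡ 0 at y ∈ ∅; common: ∅.
Collecting: common zeros = ∅, so the count is 0.
Comparison with the Bézout bound: 0 ≤ 4 = deg(f)·deg(g), as expected for curves with no common component (the affine F_7-count falls short of the bound because intersections may lie at infinity, over extension fields, or carry multiplicity).


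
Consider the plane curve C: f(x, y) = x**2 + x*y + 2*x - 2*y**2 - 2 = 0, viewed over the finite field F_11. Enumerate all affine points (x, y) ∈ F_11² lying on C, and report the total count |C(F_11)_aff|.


Affine F_11-points: {(1, 1), (1, 5), (3, 2), (3, 5), (4, 0), (4, 2), (5, 0), (5, 8), (7, 1), (7, 8)}; count = 10.

For each of the 121 pairs (x, y) ∈ F_11², evaluate f(x, y) mod 11. Record the zeros.
  x = 0: [0↦9, 1↦7, 2↦1, 3↦2, 4↦10, 5↦3, 6↦3, 7↦10, 8↦2, 9↦1, 10↦7]  zeros at y ∈ ∅
  x = 1: [0↦1, 1↦0, 2↦6, 3↦8, 4↦6, 5↦0, 6↦1, 7↦9, 8↦2, 9↦2, 10↦9]  zeros at y ∈ {1, 5}
  x = 2: [0↦6, 1↦6, 2↦2, 3↦5, 4↦4, 5↦10, 6↦1, 7↦10, 8↦4, 9↦5, 10↦2]  zeros at y ∈ ∅
  x = 3: [0↦2, 1↦3, 2↦0, 3↦4, 4↦4, 5↦0, 6↦3, 7↦2, 8↦8, 9↦10, 10↦8]  zeros at y ∈ {2, 5}
  x = 4: [0↦0, 1↦2, 2↦0, 3↦5, 4↦6, 5↦3, 6↦7, 7↦7, 8↦3, 9↦6, 10↦5]  zeros at y ∈ {0, 2}
  x = 5: [0↦0, 1↦3, 2↦2, 3↦8, 4↦10, 5↦8, 6↦2, 7↦3, 8↦0, 9↦4, 10↦4]  zeros at y ∈ {0, 8}
  x = 6: [0↦2, 1↦6, 2↦6, 3↦2, 4↦5, 5↦4, 6↦10, 7↦1, 8↦10, 9↦4, 10↦5]  zeros at y ∈ ∅
  x = 7: [0↦6, 1↦0, 2↦1, 3↦9, 4↦2, 5↦2, 6↦9, 7↦1, 8↦0, 9↦6, 10↦8]  zeros at y ∈ {1, 8}
  x = 8: [0↦1, 1↦7, 2↦9, 3↦7, 4↦1, 5↦2, 6↦10, 7↦3, 8↦3, 9↦10, 10↦2]  zeros at y ∈ ∅
  x = 9: [0↦9, 1↦5, 2↦8, 3↦7, 4↦2, 5↦4, 6↦2, 7↦7, 8↦8, 9↦5, 10↦9]  zeros at y ∈ ∅
  x = 10: [0↦8, 1↦5, 2↦9, 3↦9, 4↦5, 5↦8, 6↦7, 7↦2, 8↦4, 9↦2, 10↦7]  zeros at y ∈ ∅
Collecting zeros: affine points = {(1, 1), (1, 5), (3, 2), (3, 5), (4, 0), (4, 2), (5, 0), (5, 8), (7, 1), (7, 8)}.
Total count |C(F_11)_aff| = 10.


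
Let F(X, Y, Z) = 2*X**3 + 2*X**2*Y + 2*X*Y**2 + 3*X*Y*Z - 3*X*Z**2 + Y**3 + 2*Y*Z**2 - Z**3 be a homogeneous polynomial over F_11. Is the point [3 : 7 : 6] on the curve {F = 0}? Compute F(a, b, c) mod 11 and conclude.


F(3,7,6) ≡ 4 (mod 11); P is NOT on the curve.

Evaluate F(3, 7, 6) term-by-term (mod 11).
  2*X**3 ↦ 2·27·1·1 = 54
  2*X**2*Y ↦ 2·9·7·1 = 126
  2*X*Y**2 ↦ 2·3·49·1 = 294
  3*X*Y*Z ↦ 3·3·7·6 = 378
  -3*X*Z**2 ↦ -3·3·1·36 = -324
  Y**3 ↦ 1·1·343·1 = 343
  2*Y*Z**2 ↦ 2·1·7·36 = 504
  -Z**3 ↦ -1·1·1·216 = -216
Sum: F(3, 7, 6) = (54) + (126) + (294) + (378) + (-324) + (343) + (504) + (-216) = 1159.
Reducing mod 11: 1159 ≡ 4 (mod 11).
Since F(a, b, c) ≡ 4 ≠ 0 (mod 11), P does NOT lie on the curve.


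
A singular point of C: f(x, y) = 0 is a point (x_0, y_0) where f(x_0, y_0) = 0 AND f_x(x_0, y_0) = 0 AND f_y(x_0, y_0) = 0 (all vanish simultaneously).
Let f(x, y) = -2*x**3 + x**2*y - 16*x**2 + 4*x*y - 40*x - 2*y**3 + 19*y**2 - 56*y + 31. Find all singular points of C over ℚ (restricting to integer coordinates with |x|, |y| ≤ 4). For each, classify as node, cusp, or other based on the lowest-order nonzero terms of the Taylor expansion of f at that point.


Singular points: {(-2, 3)}; classification: node.

Compute partial derivatives:
  f_x = -6*x**2 + 2*x*y - 32*x + 4*y - 40.
  f_y = x**2 + 4*x - 6*y**2 + 38*y - 56.
Scan x_0 ∈ {−4, ..., 4}. For each x_0, f_y(x_0, y) is a polynomial in y; find its integer roots y ∈ {−4, ..., 4}, then test f_x and f at those candidates.
  x = -4: f_y(-4, y) = -6*y**2 + 38*y - 56; vanishes at y ∈ {4}. (-4, 4): f_x = -24 ≠ 0.
  x = -3: f_y(-3, y) = -6*y**2 + 38*y - 59; no integer root y with |y| ≤ 4.
  x = -2: f_y(-2, y) = -6*y**2 + 38*y - 60; vanishes at y ∈ {3}. (-2, 3): f_x = 0, f = 0 — SINGULAR.
  x = -1: f_y(-1, y) = -6*y**2 + 38*y - 59; no integer root y with |y| ≤ 4.
  x = 0: f_y(0, y) = -6*y**2 + 38*y - 56; vanishes at y ∈ {4}. (0, 4): f_x = -24 ≠ 0.
  x = 1: f_y(1, y) = -6*y**2 + 38*y - 51; no integer root y with |y| ≤ 4.
  x = 2: f_y(2, y) = -6*y**2 + 38*y - 44; no integer root y with |y| ≤ 4.
  x = 3: f_y(3, y) = -6*y**2 + 38*y - 35; no integer root y with |y| ≤ 4.
  x = 4: f_y(4, y) = -6*y**2 + 38*y - 24; no integer root y with |y| ≤ 4.
Only singular point on the grid: (-2, 3).
Classify: substitute x = -2 + u, y = 3 + v and expand: f = -2*u**3 + u**2*v - u**2 - 2*v**3 + v**2.
No constant or linear terms (consistent with a singular point). Quadratic part: -u**2 + v**2. Cubic part: -2*u**3 + u**2*v - 2*v**3.
The quadratic part v**2 - u**2 = (v − u)(v + u) splits into two distinct linear factors, so there are two distinct tangent lines y − 3 = ±(x − -2) — this is a node (ordinary double point).
Classification: node.


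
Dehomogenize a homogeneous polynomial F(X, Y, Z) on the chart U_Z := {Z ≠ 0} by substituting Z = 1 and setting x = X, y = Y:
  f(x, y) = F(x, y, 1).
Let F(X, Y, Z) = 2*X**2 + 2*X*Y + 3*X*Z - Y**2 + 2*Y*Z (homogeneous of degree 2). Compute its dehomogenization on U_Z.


f(x, y) = 2*x**2 + 2*x*y + 3*x - y**2 + 2*y

On U_Z we set Z = 1. Each monomial c·X^i·Y^j·Z^k in F becomes c·x^i·y^j·1^k = c·x^i·y^j.
Substituting Z = 1: F(X, Y, 1) = 2*x**2 + 2*x*y + 3*x - y**2 + 2*y.
Note: deg(f) ≤ deg(F) = 2; strict inequality happens when F is divisible by Z (lost terms).


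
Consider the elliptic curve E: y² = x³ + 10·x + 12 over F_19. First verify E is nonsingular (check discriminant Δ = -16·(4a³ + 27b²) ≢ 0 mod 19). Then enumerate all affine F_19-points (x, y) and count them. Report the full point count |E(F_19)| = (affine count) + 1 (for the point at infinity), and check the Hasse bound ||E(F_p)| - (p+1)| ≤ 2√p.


Affine points = {(1, 2), (1, 17), (5, 4), (5, 15), (7, 8), (7, 11), (11, 3), (11, 16), (12, 6), (12, 13), (18, 1), (18, 18)}; affine count = 12; |E(F_19)| = 13.

Discriminant check: Δ ∝ 4a³ + 27b² = 4·10³ + 27·12² = 4·1000 + 27·144 ≡ 3 (mod 19). Nonzero ⇒ E is nonsingular.
For each x ∈ F_19, compute rhs = x³ + 10·x + 12 mod 19, then count y ∈ F_19 with y² ≡ rhs.
  x = 0: rhs = 12, matching y values: none (0 points).
  x = 1: rhs = 4, matching y values: 2, 17 (2 points).
  x = 2: rhs = 2, matching y values: none (0 points).
  x = 3: rhs = 12, matching y values: none (0 points).
  x = 4: rhs = 2, matching y values: none (0 points).
  x = 5: rhs = 16, matching y values: 4, 15 (2 points).
  x = 6: rhs = 3, matching y values: none (0 points).
  x = 7: rhs = 7, matching y values: 8, 11 (2 points).
  x = 8: rhs = 15, matching y values: none (0 points).
  x = 9: rhs = 14, matching y values: none (0 points).
  x = 10: rhs = 10, matching y values: none (0 points).
  x = 11: rhs = 9, matching y values: 3, 16 (2 points).
  x = 12: rhs = 17, matching y values: 6, 13 (2 points).
  x = 13: rhs = 2, matching y values: none (0 points).
  x = 14: rhs = 8, matching y values: none (0 points).
  x = 15: rhs = 3, matching y values: none (0 points).
  x = 16: rhs = 12, matching y values: none (0 points).
  x = 17: rhs = 3, matching y values: none (0 points).
  x = 18: rhs = 1, matching y values: 1, 18 (2 points).
Total affine count: 12.
Full point count |E(F_19)| = 12 + 1 = 13.
Hasse bound: |13 − (19+1)| = |-7| = 7 ≤ 2√19 ≈ 8.7178 ✓.


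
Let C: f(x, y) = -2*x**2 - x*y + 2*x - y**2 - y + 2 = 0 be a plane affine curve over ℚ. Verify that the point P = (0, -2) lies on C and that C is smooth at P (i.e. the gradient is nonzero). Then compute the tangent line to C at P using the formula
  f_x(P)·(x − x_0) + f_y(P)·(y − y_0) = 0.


Tangent line at P: 4*x + 3*y + 6 = 0.

Step 1: f(0, -2) = 0, so P lies on C.
Step 2: partial derivatives
  f_x(x, y) = -4*x - y + 2, f_y(x, y) = -x - 2*y - 1.
  f_x(P) = 4, f_y(P) = 3 (gradient nonzero, so P is smooth).
Step 3: tangent line at P: 4·(x − 0) + 3·(y − -2) = 0.
Expanding: 4*x + 3*y + 6 = 0.


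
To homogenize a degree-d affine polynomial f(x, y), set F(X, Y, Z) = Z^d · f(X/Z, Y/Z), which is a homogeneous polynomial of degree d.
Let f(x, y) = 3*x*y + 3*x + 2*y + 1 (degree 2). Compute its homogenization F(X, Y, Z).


F(X, Y, Z) = 3*X*Y + 3*X*Z + 2*Y*Z + Z**2

deg(f) = 2.
Substitute x = X/Z, y = Y/Z into f, then multiply by Z^2.
  monomial 3·x^1·y^1 ↦ 3·X^1·Y^1·Z^0.
  monomial 3·x^1·y^0 ↦ 3·X^1·Y^0·Z^1.
  monomial 2·x^0·y^1 ↦ 2·X^0·Y^1·Z^1.
  monomial 1·x^0·y^0 ↦ 1·X^0·Y^0·Z^2.
Collecting: F(X, Y, Z) = 3*X*Y + 3*X*Z + 2*Y*Z + Z**2.


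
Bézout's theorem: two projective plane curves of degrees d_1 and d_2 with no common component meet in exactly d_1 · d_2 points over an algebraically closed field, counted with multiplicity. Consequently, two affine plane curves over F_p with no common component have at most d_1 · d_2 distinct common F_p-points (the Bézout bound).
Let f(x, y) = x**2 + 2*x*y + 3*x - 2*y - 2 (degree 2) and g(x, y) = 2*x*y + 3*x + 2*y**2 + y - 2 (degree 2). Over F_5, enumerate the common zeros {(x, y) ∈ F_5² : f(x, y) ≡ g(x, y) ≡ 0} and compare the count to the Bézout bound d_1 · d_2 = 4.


Common zeros: ∅; count = 0; Bézout bound = 4.

deg(f) = 2, deg(g) = 2, so Bézout bound = 4.
Scan x ∈ F_5. For each x, list the y ∈ F_5 with f(x, y) ≡ 0 and those with g(x, y) ≡ 0 (mod 5); the common zeros in that column are the intersection.
  x = 0: f ≡ 0 at y ∈ {4}; g ≡ 0 at y ∈ ∅; common: ∅.
  x = 1: f ≡ 0 at y ∈ ∅; g ≡ 0 at y ∈ {2, 4}; common: ∅.
  x = 2: f ≡ 0 at y ∈ {1}; g ≡ 0 at y ∈ ∅; common: ∅.
  x = 3: f ≡ 0 at y ∈ {1}; g ≡ 0 at y ∈ ∅; common: ∅.
  x = 4: f ≡ 0 at y ∈ {4}; g ≡ 0 at y ∈ {0, 3}; common: ∅.
Collecting: common zeros = ∅, so the count is 0.
Comparison with the Bézout bound: 0 ≤ 4 = deg(f)·deg(g), as expected for curves with no common component (the affine F_5-count falls short of the bound because intersections may lie at infinity, over extension fields, or carry multiplicity).


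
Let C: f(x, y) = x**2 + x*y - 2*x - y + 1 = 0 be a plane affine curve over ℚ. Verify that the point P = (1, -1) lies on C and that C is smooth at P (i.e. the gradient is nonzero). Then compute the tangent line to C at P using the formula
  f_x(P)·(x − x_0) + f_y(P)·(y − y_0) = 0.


Tangent line at P: 1 - x = 0.

Step 1: f(1, -1) = 0, so P lies on C.
Step 2: partial derivatives
  f_x(x, y) = 2*x + y - 2, f_y(x, y) = x - 1.
  f_x(P) = -1, f_y(P) = 0 (gradient nonzero, so P is smooth).
Step 3: tangent line at P: -1·(x − 1) + 0·(y − -1) = 0.
Expanding: 1 - x = 0.


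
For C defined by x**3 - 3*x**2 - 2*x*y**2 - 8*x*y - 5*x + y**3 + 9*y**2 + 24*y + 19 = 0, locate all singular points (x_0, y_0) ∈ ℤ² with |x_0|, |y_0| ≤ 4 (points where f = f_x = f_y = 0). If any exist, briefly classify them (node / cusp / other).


Singular points: {(1, -2)}; classification: cusp.

Compute partial derivatives:
  f_x = 3*x**2 - 6*x - 2*y**2 - 8*y - 5.
  f_y = -4*x*y - 8*x + 3*y**2 + 18*y + 24.
Scan x_0 ∈ {−4, ..., 4}. For each x_0, f_y(x_0, y) is a polynomial in y; find its integer roots y ∈ {−4, ..., 4}, then test f_x and f at those candidates.
  x = -4: f_y(-4, y) = 3*y**2 + 34*y + 56; vanishes at y ∈ {-2}. (-4, -2): f_x = 75 ≠ 0.
  x = -3: f_y(-3, y) = 3*y**2 + 30*y + 48; vanishes at y ∈ {-2}. (-3, -2): f_x = 48 ≠ 0.
  x = -2: f_y(-2, y) = 3*y**2 + 26*y + 40; vanishes at y ∈ {-2}. (-2, -2): f_x = 27 ≠ 0.
  x = -1: f_y(-1, y) = 3*y**2 + 22*y + 32; vanishes at y ∈ {-2}. (-1, -2): f_x = 12 ≠ 0.
  x = 0: f_y(0, y) = 3*y**2 + 18*y + 24; vanishes at y ∈ {-4, -2}. (0, -4): f_x = -5 ≠ 0; (0, -2): f_x = 3 ≠ 0.
  x = 1: f_y(1, y) = 3*y**2 + 14*y + 16; vanishes at y ∈ {-2}. (1, -2): f_x = 0, f = 0 — SINGULAR.
  x = 2: f_y(2, y) = 3*y**2 + 10*y + 8; vanishes at y ∈ {-2}. (2, -2): f_x = 3 ≠ 0.
  x = 3: f_y(3, y) = 3*y**2 + 6*y; vanishes at y ∈ {-2, 0}. (3, -2): f_x = 12 ≠ 0; (3, 0): f_x = 4 ≠ 0.
  x = 4: f_y(4, y) = 3*y**2 + 2*y - 8; vanishes at y ∈ {-2}. (4, -2): f_x = 27 ≠ 0.
Only singular point on the grid: (1, -2).
Classify: substitute x = 1 + u, y = -2 + v and expand: f = u**3 - 2*u*v**2 + v**3 + v**2.
No constant or linear terms (consistent with a singular point). Quadratic part: v**2. Cubic part: u**3 - 2*u*v**2 + v**3.
The quadratic part v**2 is a perfect square, so there is a single (double) tangent line v = 0, i.e. y = -2. Restricting the cubic part to that line (v = 0) leaves u**3 ≠ 0, so f is not divisible by v and the branch is v² ≈ -u**3 to lowest order — this is a cusp.
Classification: cusp.


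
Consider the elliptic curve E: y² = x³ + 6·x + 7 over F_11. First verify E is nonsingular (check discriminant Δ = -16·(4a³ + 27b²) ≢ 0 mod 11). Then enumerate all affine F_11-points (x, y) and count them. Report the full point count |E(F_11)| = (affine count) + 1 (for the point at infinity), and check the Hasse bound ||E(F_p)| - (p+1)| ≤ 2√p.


Affine points = {(1, 5), (1, 6), (2, 4), (2, 7), (9, 3), (9, 8), (10, 0)}; affine count = 7; |E(F_11)| = 8.

Discriminant check: Δ ∝ 4a³ + 27b² = 4·6³ + 27·7² = 4·216 + 27·49 ≡ 9 (mod 11). Nonzero ⇒ E is nonsingular.
For each x ∈ F_11, compute rhs = x³ + 6·x + 7 mod 11, then count y ∈ F_11 with y² ≡ rhs.
  x = 0: rhs = 7, matching y values: none (0 points).
  x = 1: rhs = 3, matching y values: 5, 6 (2 points).
  x = 2: rhs = 5, matching y values: 4, 7 (2 points).
  x = 3: rhs = 8, matching y values: none (0 points).
  x = 4: rhs = 7, matching y values: none (0 points).
  x = 5: rhs = 8, matching y values: none (0 points).
  x = 6: rhs = 6, matching y values: none (0 points).
  x = 7: rhs = 7, matching y values: none (0 points).
  x = 8: rhs = 6, matching y values: none (0 points).
  x = 9: rhs = 9, matching y values: 3, 8 (2 points).
  x = 10: rhs = 0, matching y values: 0 (1 points).
Total affine count: 7.
Full point count |E(F_11)| = 7 + 1 = 8.
Hasse bound: |8 − (11+1)| = |-4| = 4 ≤ 2√11 ≈ 6.6332 ✓.


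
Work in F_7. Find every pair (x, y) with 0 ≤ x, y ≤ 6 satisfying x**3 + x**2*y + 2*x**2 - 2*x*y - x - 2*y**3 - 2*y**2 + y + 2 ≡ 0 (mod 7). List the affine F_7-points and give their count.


Affine F_7-points: {(0, 4), (1, 1), (2, 4), (3, 2), (4, 3), (4, 5), (6, 3), (6, 4), (6, 6)}; count = 9.

For each of the 49 pairs (x, y) ∈ F_7², evaluate f(x, y) mod 7. Record the zeros.
  x = 0: [0↦2, 1↦6, 2↦1, 3↦3, 4↦0, 5↦1, 6↦1]  zeros at y ∈ {4}
  x = 1: [0↦4, 1↦0, 2↦1, 3↦2, 4↦5, 5↦5, 6↦4]  zeros at y ∈ {1}
  x = 2: [0↦2, 1↦6, 2↦1, 3↦3, 4↦0, 5↦1, 6↦1]  zeros at y ∈ {4}
  x = 3: [0↦2, 1↦2, 2↦0, 3↦5, 4↦5, 5↦2, 6↦5]  zeros at y ∈ {2}
  x = 4: [0↦3, 1↦1, 2↦4, 3↦0, 4↦5, 5↦0, 6↦1]  zeros at y ∈ {3, 5}
  x = 5: [0↦4, 1↦2, 2↦5, 3↦1, 4↦6, 5↦1, 6↦2]  zeros at y ∈ ∅
  x = 6: [0↦4, 1↦4, 2↦2, 3↦0, 4↦0, 5↦4, 6↦0]  zeros at y ∈ {3, 4, 6}
Collecting zeros: affine points = {(0, 4), (1, 1), (2, 4), (3, 2), (4, 3), (4, 5), (6, 3), (6, 4), (6, 6)}.
Total count |C(F_7)_aff| = 9.


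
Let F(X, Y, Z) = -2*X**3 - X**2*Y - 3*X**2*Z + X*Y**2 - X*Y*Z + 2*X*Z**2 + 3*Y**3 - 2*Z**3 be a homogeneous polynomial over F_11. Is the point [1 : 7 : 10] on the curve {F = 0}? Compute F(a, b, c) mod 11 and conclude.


F(1,7,10) ≡ 5 (mod 11); P is NOT on the curve.

Evaluate F(1, 7, 10) term-by-term (mod 11).
  -2*X**3 ↦ -2·1·1·1 = -2
  -X**2*Y ↦ -1·1·7·1 = -7
  -3*X**2*Z ↦ -3·1·1·10 = -30
  X*Y**2 ↦ 1·1·49·1 = 49
  -X*Y*Z ↦ -1·1·7·10 = -70
  2*X*Z**2 ↦ 2·1·1·100 = 200
  3*Y**3 ↦ 3·1·343·1 = 1029
  -2*Z**3 ↦ -2·1·1·1000 = -2000
Sum: F(1, 7, 10) = (-2) + (-7) + (-30) + (49) + (-70) + (200) + (1029) + (-2000) = -831.
Reducing mod 11: -831 ≡ 5 (mod 11).
Since F(a, b, c) ≡ 5 ≠ 0 (mod 11), P does NOT lie on the curve.


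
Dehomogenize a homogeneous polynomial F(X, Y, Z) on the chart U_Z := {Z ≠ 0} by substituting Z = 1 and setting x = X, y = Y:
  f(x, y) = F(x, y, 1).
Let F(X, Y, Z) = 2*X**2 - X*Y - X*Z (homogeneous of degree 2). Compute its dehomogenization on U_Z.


f(x, y) = 2*x**2 - x*y - x

On U_Z we set Z = 1. Each monomial c·X^i·Y^j·Z^k in F becomes c·x^i·y^j·1^k = c·x^i·y^j.
Substituting Z = 1: F(X, Y, 1) = 2*x**2 - x*y - x.
Note: deg(f) ≤ deg(F) = 2; strict inequality happens when F is divisible by Z (lost terms).


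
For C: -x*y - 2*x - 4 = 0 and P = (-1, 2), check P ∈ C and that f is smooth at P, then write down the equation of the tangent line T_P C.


Tangent line at P: -4*x + y - 6 = 0.

Step 1: f(-1, 2) = 0, so P lies on C.
Step 2: partial derivatives
  f_x(x, y) = -y - 2, f_y(x, y) = -x.
  f_x(P) = -4, f_y(P) = 1 (gradient nonzero, so P is smooth).
Step 3: tangent line at P: -4·(x − -1) + 1·(y − 2) = 0.
Expanding: -4*x + y - 6 = 0.


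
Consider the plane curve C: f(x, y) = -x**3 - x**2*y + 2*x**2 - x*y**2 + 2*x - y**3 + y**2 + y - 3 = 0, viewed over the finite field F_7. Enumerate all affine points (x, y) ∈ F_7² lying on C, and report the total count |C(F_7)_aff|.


Affine F_7-points: {(0, 5), (1, 0), (2, 4), (4, 2), (4, 3), (4, 6), (5, 2), (5, 3), (5, 5), (6, 5)}; count = 10.

For each of the 49 pairs (x, y) ∈ F_7², evaluate f(x, y) mod 7. Record the zeros.
  x = 0: [0↦4, 1↦5, 2↦2, 3↦3, 4↦2, 5↦0, 6↦5]  zeros at y ∈ {5}
  x = 1: [0↦0, 1↦6, 2↦6, 3↦1, 4↦6, 5↦1, 6↦1]  zeros at y ∈ {0}
  x = 2: [0↦1, 1↦3, 2↦4, 3↦5, 4↦0, 5↦4, 6↦4]  zeros at y ∈ {4}
  x = 3: [0↦1, 1↦4, 2↦4, 3↦2, 4↦6, 5↦3, 6↦1]  zeros at y ∈ ∅
  x = 4: [0↦1, 1↦3, 2↦0, 3↦0, 4↦4, 5↦6, 6↦0]  zeros at y ∈ {2, 3, 6}
  x = 5: [0↦2, 1↦1, 2↦0, 3↦0, 4↦2, 5↦0, 6↦2]  zeros at y ∈ {2, 3, 5}
  x = 6: [0↦5, 1↦6, 2↦5, 3↦3, 4↦1, 5↦0, 6↦1]  zeros at y ∈ {5}
Collecting zeros: affine points = {(0, 5), (1, 0), (2, 4), (4, 2), (4, 3), (4, 6), (5, 2), (5, 3), (5, 5), (6, 5)}.
Total count |C(F_7)_aff| = 10.


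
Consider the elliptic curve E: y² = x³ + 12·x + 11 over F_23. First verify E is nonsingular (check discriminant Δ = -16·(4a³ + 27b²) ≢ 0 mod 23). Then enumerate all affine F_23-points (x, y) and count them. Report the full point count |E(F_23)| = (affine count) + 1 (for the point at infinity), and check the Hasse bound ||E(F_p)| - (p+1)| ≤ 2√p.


Affine points = {(1, 1), (1, 22), (4, 10), (4, 13), (5, 9), (5, 14), (6, 0), (7, 1), (7, 22), (10, 2), (10, 21), (11, 5), (11, 18), (13, 8), (13, 15), (14, 5), (14, 18), (15, 1), (15, 22), (21, 5), (21, 18)}; affine count = 21; |E(F_23)| = 22.

Discriminant check: Δ ∝ 4a³ + 27b² = 4·12³ + 27·11² = 4·1728 + 27·121 ≡ 13 (mod 23). Nonzero ⇒ E is nonsingular.
For each x ∈ F_23, compute rhs = x³ + 12·x + 11 mod 23, then count y ∈ F_23 with y² ≡ rhs.
  x = 0: rhs = 11, matching y values: none (0 points).
  x = 1: rhs = 1, matching y values: 1, 22 (2 points).
  x = 2: rhs = 20, matching y values: none (0 points).
  x = 3: rhs = 5, matching y values: none (0 points).
  x = 4: rhs = 8, matching y values: 10, 13 (2 points).
  x = 5: rhs = 12, matching y values: 9, 14 (2 points).
  x = 6: rhs = 0, matching y values: 0 (1 points).
  x = 7: rhs = 1, matching y values: 1, 22 (2 points).
  x = 8: rhs = 21, matching y values: none (0 points).
  x = 9: rhs = 20, matching y values: none (0 points).
  x = 10: rhs = 4, matching y values: 2, 21 (2 points).
  x = 11: rhs = 2, matching y values: 5, 18 (2 points).
  x = 12: rhs = 20, matching y values: none (0 points).
  x = 13: rhs = 18, matching y values: 8, 15 (2 points).
  x = 14: rhs = 2, matching y values: 5, 18 (2 points).
  x = 15: rhs = 1, matching y values: 1, 22 (2 points).
  x = 16: rhs = 21, matching y values: none (0 points).
  x = 17: rhs = 22, matching y values: none (0 points).
  x = 18: rhs = 10, matching y values: none (0 points).
  x = 19: rhs = 14, matching y values: none (0 points).
  x = 20: rhs = 17, matching y values: none (0 points).
  x = 21: rhs = 2, matching y values: 5, 18 (2 points).
  x = 22: rhs = 21, matching y values: none (0 points).
Total affine count: 21.
Full point count |E(F_23)| = 21 + 1 = 22.
Hasse bound: |22 − (23+1)| = |-2| = 2 ≤ 2√23 ≈ 9.5917 ✓.
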